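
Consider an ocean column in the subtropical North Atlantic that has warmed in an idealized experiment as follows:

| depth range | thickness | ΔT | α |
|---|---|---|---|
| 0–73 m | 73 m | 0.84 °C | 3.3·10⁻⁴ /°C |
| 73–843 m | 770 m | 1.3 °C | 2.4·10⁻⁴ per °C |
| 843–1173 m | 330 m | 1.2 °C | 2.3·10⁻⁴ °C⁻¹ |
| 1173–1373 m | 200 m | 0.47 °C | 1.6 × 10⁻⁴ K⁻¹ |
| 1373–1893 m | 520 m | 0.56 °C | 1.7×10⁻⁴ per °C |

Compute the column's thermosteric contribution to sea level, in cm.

0–73 m: 0.84 × 3.3×10⁻⁴ × 73 = 0.0202356 m
73–843 m: 2.4×10⁻⁴ × 1.3 × 770 = 0.24024 m
843–1173 m: 2.3×10⁻⁴ × 330 × 1.2 = 0.09108 m
200 × 0.47 × 1.6×10⁻⁴ = 0.01504 m
1373–1893 m: 520 × 0.56 × 1.7×10⁻⁴ = 0.049504 m
Δh = 0.0202356 + 0.24024 + 0.09108 + 0.01504 + 0.049504 = 0.4160996 m

about 41.6 cm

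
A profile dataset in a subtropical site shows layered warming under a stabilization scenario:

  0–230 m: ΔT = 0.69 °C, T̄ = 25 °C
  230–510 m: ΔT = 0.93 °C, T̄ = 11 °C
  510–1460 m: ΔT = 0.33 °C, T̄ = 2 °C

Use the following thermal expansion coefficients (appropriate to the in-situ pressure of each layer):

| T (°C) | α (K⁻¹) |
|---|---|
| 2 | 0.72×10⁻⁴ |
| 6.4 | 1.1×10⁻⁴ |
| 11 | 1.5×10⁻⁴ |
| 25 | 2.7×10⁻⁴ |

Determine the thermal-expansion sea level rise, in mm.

104 mm of thermosteric rise

Layer 1 at 25 °C → α = 2.7×10⁻⁴ K⁻¹
Layer 2 at 11 °C → α = 1.5×10⁻⁴ K⁻¹
Layer 3 at 2 °C → α = 0.72×10⁻⁴ K⁻¹
Layer 1: 230 × 2.7×10⁻⁴ × 0.69 = 0.042849 m
1.5×10⁻⁴ × 280 × 0.93 = 0.03906 m
510–1460 m: 950 × 0.72×10⁻⁴ × 0.33 = 0.022572 m
Δh = 0.042849 + 0.03906 + 0.022572 = 0.104481 m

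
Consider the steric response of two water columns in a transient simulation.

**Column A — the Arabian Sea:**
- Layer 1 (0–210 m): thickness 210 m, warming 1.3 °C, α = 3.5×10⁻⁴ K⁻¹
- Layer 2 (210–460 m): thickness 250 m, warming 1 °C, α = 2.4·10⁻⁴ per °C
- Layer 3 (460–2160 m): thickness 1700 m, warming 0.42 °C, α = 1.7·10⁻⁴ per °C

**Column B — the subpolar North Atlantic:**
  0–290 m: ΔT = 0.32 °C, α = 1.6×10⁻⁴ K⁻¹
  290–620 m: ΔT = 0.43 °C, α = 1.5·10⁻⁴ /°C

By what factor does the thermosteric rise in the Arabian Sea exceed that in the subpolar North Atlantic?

7.7

A Layer 1: 3.5×10⁻⁴ × 1.3 × 210 = 0.09555 m
A 2.4×10⁻⁴ × 250 × 1 = 0.06000 m
A 460–2160 m: 1.7×10⁻⁴ × 1700 × 0.42 = 0.12138 m
A total: 0.27693 m
B Layer 1: 1.6×10⁻⁴ × 290 × 0.32 = 0.014848 m
B 290–620 m: 0.43 × 1.5×10⁻⁴ × 330 = 0.021285 m
B total: 0.036133 m
Ratio: 0.27693 / 0.036133 ≈ 7.664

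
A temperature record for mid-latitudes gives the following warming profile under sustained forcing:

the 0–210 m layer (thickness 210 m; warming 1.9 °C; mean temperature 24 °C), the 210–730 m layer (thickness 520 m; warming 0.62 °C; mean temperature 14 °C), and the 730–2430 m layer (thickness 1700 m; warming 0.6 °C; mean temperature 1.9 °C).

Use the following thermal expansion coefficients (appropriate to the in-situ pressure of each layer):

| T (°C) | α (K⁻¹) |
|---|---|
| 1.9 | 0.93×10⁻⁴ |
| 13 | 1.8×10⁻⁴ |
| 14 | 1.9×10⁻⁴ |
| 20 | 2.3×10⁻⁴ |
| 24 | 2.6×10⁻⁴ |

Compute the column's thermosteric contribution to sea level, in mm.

about 260 mm

Layer 1 at 24 °C → α = 2.6×10⁻⁴ K⁻¹
Layer 2 at 14 °C → α = 1.9×10⁻⁴ K⁻¹
Layer 3 at 1.9 °C → α = 0.93×10⁻⁴ K⁻¹
0–210 m: 210 × 1.9 × 2.6×10⁻⁴ = 0.10374 m
0.62 × 1.9×10⁻⁴ × 520 = 0.061256 m
730–2430 m: 1700 × 0.93×10⁻⁴ × 0.6 = 0.09486 m
Δh = 0.10374 + 0.061256 + 0.09486 = 0.259856 m ≈ 260 mm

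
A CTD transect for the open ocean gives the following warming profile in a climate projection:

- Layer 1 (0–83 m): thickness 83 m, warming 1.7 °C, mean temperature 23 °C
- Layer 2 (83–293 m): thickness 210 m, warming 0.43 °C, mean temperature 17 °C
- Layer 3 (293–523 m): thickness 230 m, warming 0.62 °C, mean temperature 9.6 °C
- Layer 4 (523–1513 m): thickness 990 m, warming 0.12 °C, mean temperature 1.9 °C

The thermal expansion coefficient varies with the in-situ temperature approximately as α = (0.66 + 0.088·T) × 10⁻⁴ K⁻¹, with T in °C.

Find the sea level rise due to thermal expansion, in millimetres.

Δh = 89 mm

Layer 1: α = (0.66 + 0.088×23)×10⁻⁴ = 2.684×10⁻⁴ K⁻¹
Layer 2: α = (0.66 + 0.088×17)×10⁻⁴ = 2.156×10⁻⁴ K⁻¹
Layer 3: α = (0.66 + 0.088×9.6)×10⁻⁴ = 1.5048×10⁻⁴ K⁻¹
Layer 4: α = (0.66 + 0.088×1.9)×10⁻⁴ = 0.8272×10⁻⁴ K⁻¹
Layer 1: 1.7 × 2.684×10⁻⁴ × 83 = 0.03787124 m
83–293 m: 0.43 × 210 × 2.156×10⁻⁴ = 0.01946868 m
230 × 0.62 × 1.5048×10⁻⁴ = 0.021458448 m
523–1513 m: 0.12 × 0.8272×10⁻⁴ × 990 = 0.009827136 m
Δh = 0.03787124 + 0.01946868 + 0.021458448 + 0.009827136 = 0.088625504 m ≈ 89 mm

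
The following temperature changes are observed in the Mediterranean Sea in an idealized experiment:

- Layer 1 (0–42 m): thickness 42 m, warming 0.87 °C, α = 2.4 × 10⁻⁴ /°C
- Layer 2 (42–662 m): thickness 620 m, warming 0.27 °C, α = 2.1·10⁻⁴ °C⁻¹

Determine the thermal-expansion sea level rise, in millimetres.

43.9 mm of thermosteric rise

Layer 1: 2.4×10⁻⁴ × 42 × 0.87 = 0.0087696 m
42–662 m: 0.27 × 620 × 2.1×10⁻⁴ = 0.035154 m
Δh = 0.0087696 + 0.035154 = 0.0439236 m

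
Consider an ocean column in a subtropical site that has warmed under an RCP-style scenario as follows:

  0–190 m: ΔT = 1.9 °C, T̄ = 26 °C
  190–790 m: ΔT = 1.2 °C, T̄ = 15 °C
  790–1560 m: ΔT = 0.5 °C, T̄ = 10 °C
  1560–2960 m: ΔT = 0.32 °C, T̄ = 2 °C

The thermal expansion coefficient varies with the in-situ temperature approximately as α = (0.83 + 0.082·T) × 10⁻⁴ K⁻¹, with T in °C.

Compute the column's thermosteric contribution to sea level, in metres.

about 0.36 m

Layer 1: α = (0.83 + 0.082×26)×10⁻⁴ = 2.962×10⁻⁴ K⁻¹
Layer 2: α = (0.83 + 0.082×15)×10⁻⁴ = 2.06×10⁻⁴ K⁻¹
Layer 3: α = (0.83 + 0.082×10)×10⁻⁴ = 1.65×10⁻⁴ K⁻¹
Layer 4: α = (0.83 + 0.082×2)×10⁻⁴ = 0.994×10⁻⁴ K⁻¹
Layer 1: 2.962×10⁻⁴ × 1.9 × 190 = 0.1069282 m
190–790 m: 2.06×10⁻⁴ × 1.2 × 600 = 0.14832 m
Layer 3: 1.65×10⁻⁴ × 0.5 × 770 = 0.063525 m
1400 × 0.32 × 0.994×10⁻⁴ = 0.0445312 m
Δh = 0.1069282 + 0.14832 + 0.063525 + 0.0445312 = 0.3633044 m ≈ 0.36 m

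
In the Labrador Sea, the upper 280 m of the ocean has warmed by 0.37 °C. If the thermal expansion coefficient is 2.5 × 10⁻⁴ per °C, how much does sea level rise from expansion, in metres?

Δh = 0.0259 m

Δh = αΔT·H = 2.5×10⁻⁴ × 0.37 × 280 = 0.02590 m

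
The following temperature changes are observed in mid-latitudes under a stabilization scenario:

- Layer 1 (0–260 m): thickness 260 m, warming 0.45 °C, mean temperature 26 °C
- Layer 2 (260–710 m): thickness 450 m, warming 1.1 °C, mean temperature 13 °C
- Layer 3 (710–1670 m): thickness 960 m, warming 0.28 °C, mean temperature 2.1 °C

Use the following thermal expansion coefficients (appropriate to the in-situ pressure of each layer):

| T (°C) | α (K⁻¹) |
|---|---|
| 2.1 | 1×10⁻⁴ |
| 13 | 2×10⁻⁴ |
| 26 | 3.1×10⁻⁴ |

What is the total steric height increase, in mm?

Δh = 162 mm

Layer 1 at 26 °C → α = 3.1×10⁻⁴ K⁻¹
Layer 2 at 13 °C → α = 2×10⁻⁴ K⁻¹
Layer 3 at 2.1 °C → α = 1×10⁻⁴ K⁻¹
0–260 m: 0.45 × 3.1×10⁻⁴ × 260 = 0.03627 m
260–710 m: 2×10⁻⁴ × 450 × 1.1 = 0.09900 m
Layer 3: 1×10⁻⁴ × 960 × 0.28 = 0.02688 m
Δh = 0.03627 + 0.09900 + 0.02688 = 0.16215 m ≈ 162 mm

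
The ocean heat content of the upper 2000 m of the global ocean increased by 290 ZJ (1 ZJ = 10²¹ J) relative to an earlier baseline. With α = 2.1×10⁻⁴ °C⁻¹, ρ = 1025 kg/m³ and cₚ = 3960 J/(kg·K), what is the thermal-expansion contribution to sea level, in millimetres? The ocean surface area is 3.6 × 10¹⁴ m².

Δh ≈ 42 mm

Per unit area: Q = 290×10²¹ / (3.6×10¹⁴) ≈ 8.056×10⁸ J/m²
Δh = αQ/(ρcₚ) = 2.1×10⁻⁴ × 8.056×10⁸ / (1025 × 3960) ≈ 0.041679 m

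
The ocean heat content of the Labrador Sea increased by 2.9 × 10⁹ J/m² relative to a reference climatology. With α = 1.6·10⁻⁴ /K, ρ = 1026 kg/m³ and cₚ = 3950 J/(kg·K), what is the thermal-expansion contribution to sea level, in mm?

114 mm

Δh = αQ/(ρcₚ) = 1.6×10⁻⁴ × 2.9×10⁹ / (1026 × 3950) ≈ 0.11449 m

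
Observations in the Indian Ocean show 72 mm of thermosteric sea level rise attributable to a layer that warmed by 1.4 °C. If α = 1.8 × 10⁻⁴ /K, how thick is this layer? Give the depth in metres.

H = Δh/(αΔT) = 0.072 / (1.8×10⁻⁴ × 1.4) ≈ 285.7 m

290 m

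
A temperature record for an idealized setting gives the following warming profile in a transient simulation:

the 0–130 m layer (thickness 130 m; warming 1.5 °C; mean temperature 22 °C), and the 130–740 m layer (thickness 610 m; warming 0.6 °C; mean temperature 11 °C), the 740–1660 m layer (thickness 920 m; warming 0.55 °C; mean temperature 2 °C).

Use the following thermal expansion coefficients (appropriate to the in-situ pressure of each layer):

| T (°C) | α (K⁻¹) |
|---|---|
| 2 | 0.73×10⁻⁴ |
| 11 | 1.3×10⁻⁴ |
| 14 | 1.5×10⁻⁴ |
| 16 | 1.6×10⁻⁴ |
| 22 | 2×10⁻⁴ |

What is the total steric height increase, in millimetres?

Δh ≈ 124 mm

Layer 1 at 22 °C → α = 2×10⁻⁴ K⁻¹
Layer 2 at 11 °C → α = 1.3×10⁻⁴ K⁻¹
Layer 3 at 2 °C → α = 0.73×10⁻⁴ K⁻¹
1.5 × 130 × 2×10⁻⁴ = 0.03900 m
130–740 m: 0.6 × 610 × 1.3×10⁻⁴ = 0.04758 m
740–1660 m: 0.55 × 920 × 0.73×10⁻⁴ = 0.036938 m
Δh = 0.03900 + 0.04758 + 0.036938 = 0.123518 m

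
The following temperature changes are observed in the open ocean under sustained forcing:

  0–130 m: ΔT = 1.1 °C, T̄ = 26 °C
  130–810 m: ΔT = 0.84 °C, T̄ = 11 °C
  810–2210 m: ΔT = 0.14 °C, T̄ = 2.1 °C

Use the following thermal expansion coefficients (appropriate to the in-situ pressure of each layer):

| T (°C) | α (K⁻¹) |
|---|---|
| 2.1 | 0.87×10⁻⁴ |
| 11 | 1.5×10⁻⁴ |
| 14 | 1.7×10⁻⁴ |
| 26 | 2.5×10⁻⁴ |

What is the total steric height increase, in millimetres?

138 mm

Layer 1 at 26 °C → α = 2.5×10⁻⁴ K⁻¹
Layer 2 at 11 °C → α = 1.5×10⁻⁴ K⁻¹
Layer 3 at 2.1 °C → α = 0.87×10⁻⁴ K⁻¹
0–130 m: 2.5×10⁻⁴ × 1.1 × 130 = 0.03575 m
Layer 2: 0.84 × 680 × 1.5×10⁻⁴ = 0.08568 m
Layer 3: 0.14 × 0.87×10⁻⁴ × 1400 = 0.017052 m
Δh = 0.03575 + 0.08568 + 0.017052 = 0.138482 m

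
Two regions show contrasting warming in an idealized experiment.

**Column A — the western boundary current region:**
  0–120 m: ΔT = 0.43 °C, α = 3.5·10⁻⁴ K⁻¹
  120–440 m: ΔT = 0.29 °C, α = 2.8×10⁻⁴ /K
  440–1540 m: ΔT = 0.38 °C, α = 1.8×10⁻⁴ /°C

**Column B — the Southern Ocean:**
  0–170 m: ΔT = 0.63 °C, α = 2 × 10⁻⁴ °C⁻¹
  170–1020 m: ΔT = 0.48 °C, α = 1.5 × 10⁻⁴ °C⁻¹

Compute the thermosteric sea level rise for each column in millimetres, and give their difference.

A Layer 1: 120 × 0.43 × 3.5×10⁻⁴ = 0.01806 m
A Layer 2: 2.8×10⁻⁴ × 320 × 0.29 = 0.025984 m
A 1100 × 1.8×10⁻⁴ × 0.38 = 0.07524 m
A total: 0.119284 m
B Layer 1: 2×10⁻⁴ × 170 × 0.63 = 0.02142 m
B 170–1020 m: 850 × 1.5×10⁻⁴ × 0.48 = 0.06120 m
B total: 0.08262 m
Difference: 0.119284 − 0.08262 = 0.036664 m

Δh_A ≈ 120 mm, Δh_B ≈ 83 mm; difference ≈ 37 mm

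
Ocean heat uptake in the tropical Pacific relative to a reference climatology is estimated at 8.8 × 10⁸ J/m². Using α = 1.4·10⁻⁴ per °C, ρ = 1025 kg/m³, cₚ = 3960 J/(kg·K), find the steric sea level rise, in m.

Δh = αQ/(ρcₚ) = 1.4×10⁻⁴ × 8.8×10⁸ / (1025 × 3960) ≈ 0.030352 m

Δh = 0.030 m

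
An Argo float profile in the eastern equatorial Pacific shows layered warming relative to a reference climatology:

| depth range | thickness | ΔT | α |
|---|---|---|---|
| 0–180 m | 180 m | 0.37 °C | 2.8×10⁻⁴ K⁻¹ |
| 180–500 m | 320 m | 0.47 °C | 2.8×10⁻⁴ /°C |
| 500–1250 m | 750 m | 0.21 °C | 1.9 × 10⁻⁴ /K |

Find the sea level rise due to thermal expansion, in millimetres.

91 mm

0–180 m: 0.37 × 2.8×10⁻⁴ × 180 = 0.018648 m
180–500 m: 320 × 2.8×10⁻⁴ × 0.47 = 0.042112 m
0.21 × 1.9×10⁻⁴ × 750 = 0.029925 m
Δh = 0.018648 + 0.042112 + 0.029925 = 0.090685 m ≈ 91 mm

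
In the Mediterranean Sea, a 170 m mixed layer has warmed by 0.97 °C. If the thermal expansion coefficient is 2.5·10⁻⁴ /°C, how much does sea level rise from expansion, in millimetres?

Δh = αΔT·H = 2.5×10⁻⁴ × 0.97 × 170 = 0.041225 m

41.2 mm of thermosteric rise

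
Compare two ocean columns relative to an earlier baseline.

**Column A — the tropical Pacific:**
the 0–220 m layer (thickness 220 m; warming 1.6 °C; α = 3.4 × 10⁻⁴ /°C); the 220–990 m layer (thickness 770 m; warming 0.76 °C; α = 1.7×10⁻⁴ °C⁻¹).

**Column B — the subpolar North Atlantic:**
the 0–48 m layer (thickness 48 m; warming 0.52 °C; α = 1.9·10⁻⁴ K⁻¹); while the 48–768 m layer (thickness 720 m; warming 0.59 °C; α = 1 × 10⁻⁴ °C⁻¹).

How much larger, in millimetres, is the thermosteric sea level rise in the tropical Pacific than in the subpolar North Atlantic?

A Layer 1: 3.4×10⁻⁴ × 220 × 1.6 = 0.11968 m
A 220–990 m: 1.7×10⁻⁴ × 770 × 0.76 = 0.099484 m
A total: 0.219164 m
B Layer 1: 1.9×10⁻⁴ × 48 × 0.52 = 0.0047424 m
B Layer 2: 0.59 × 720 × 1×10⁻⁴ = 0.04248 m
B total: 0.0472224 m
Difference: 0.219164 − 0.0472224 = 0.1719416 m

172 mm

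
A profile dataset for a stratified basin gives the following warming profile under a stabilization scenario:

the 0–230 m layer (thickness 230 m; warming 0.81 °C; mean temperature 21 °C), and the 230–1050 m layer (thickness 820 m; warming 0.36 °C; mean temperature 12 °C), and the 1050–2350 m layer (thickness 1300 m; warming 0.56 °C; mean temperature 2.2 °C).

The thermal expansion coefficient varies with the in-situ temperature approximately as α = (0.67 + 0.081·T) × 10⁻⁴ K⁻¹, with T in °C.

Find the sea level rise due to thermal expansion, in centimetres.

Δh ≈ 15 cm

Layer 1: α = (0.67 + 0.081×21)×10⁻⁴ = 2.371×10⁻⁴ K⁻¹
Layer 2: α = (0.67 + 0.081×12)×10⁻⁴ = 1.642×10⁻⁴ K⁻¹
Layer 3: α = (0.67 + 0.081×2.2)×10⁻⁴ = 0.8482×10⁻⁴ K⁻¹
0–230 m: 2.371×10⁻⁴ × 230 × 0.81 = 0.04417173 m
0.36 × 1.642×10⁻⁴ × 820 = 0.04847184 m
Layer 3: 1300 × 0.56 × 0.8482×10⁻⁴ = 0.06174896 m
Δh = 0.04417173 + 0.04847184 + 0.06174896 = 0.15439253 m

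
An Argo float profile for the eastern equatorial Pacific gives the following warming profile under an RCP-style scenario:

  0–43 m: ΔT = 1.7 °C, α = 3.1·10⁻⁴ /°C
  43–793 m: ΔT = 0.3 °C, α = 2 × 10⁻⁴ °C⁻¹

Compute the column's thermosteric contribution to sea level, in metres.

Layer 1: 3.1×10⁻⁴ × 43 × 1.7 = 0.022661 m
43–793 m: 2×10⁻⁴ × 0.3 × 750 = 0.04500 m
Δh = 0.022661 + 0.04500 = 0.067661 m ≈ 0.0677 m

0.0677 m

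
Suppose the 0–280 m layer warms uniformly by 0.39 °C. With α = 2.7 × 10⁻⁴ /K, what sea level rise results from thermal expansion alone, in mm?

about 29.5 mm

Δh = αΔT·H = 2.7×10⁻⁴ × 0.39 × 280 = 0.029484 m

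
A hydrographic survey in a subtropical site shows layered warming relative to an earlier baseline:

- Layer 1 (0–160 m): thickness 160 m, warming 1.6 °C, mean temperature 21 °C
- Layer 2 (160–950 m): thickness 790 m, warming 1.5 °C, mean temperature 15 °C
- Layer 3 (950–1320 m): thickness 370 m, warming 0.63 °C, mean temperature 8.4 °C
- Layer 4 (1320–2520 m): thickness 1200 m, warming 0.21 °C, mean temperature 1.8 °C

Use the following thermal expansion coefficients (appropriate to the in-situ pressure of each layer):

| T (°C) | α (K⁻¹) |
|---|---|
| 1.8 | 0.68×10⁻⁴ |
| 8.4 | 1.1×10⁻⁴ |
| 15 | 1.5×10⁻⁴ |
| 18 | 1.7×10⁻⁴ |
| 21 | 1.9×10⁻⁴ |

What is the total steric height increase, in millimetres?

270 mm of thermosteric rise

Layer 1 at 21 °C → α = 1.9×10⁻⁴ K⁻¹
Layer 2 at 15 °C → α = 1.5×10⁻⁴ K⁻¹
Layer 3 at 8.4 °C → α = 1.1×10⁻⁴ K⁻¹
Layer 4 at 1.8 °C → α = 0.68×10⁻⁴ K⁻¹
0–160 m: 160 × 1.6 × 1.9×10⁻⁴ = 0.04864 m
Layer 2: 790 × 1.5×10⁻⁴ × 1.5 = 0.17775 m
1.1×10⁻⁴ × 0.63 × 370 = 0.025641 m
0.21 × 0.68×10⁻⁴ × 1200 = 0.017136 m
Δh = 0.04864 + 0.17775 + 0.025641 + 0.017136 = 0.269167 m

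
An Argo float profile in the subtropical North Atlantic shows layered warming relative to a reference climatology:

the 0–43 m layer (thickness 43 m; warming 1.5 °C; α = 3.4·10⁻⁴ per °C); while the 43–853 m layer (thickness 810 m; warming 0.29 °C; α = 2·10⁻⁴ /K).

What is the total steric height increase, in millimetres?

0–43 m: 43 × 3.4×10⁻⁴ × 1.5 = 0.02193 m
43–853 m: 0.29 × 810 × 2×10⁻⁴ = 0.04698 m
Δh = 0.02193 + 0.04698 = 0.06891 m

68.9 mm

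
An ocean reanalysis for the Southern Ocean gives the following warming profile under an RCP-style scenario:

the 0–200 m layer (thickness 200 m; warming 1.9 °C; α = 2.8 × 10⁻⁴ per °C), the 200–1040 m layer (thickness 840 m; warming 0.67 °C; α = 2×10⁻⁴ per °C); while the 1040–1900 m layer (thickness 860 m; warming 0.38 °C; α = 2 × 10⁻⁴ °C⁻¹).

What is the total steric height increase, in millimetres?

1.9 × 2.8×10⁻⁴ × 200 = 0.10640 m
Layer 2: 840 × 0.67 × 2×10⁻⁴ = 0.11256 m
0.38 × 860 × 2×10⁻⁴ = 0.06536 m
Δh = 0.10640 + 0.11256 + 0.06536 = 0.28432 m

284 mm of thermosteric rise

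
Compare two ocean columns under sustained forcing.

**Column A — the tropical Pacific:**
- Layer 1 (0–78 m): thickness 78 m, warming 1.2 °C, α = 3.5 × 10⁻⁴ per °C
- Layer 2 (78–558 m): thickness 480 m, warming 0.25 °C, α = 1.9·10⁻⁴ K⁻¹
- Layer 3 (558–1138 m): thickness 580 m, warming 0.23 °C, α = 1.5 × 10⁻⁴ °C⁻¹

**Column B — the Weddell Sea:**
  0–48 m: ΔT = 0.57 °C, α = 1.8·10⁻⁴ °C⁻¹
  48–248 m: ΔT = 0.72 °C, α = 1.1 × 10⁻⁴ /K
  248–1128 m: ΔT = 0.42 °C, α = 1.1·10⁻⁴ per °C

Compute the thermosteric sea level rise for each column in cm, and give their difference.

A Layer 1: 1.2 × 78 × 3.5×10⁻⁴ = 0.03276 m
A 0.25 × 1.9×10⁻⁴ × 480 = 0.02280 m
A Layer 3: 1.5×10⁻⁴ × 580 × 0.23 = 0.02001 m
A total: 0.07557 m
B 0–48 m: 48 × 1.8×10⁻⁴ × 0.57 = 0.0049248 m
B 200 × 1.1×10⁻⁴ × 0.72 = 0.01584 m
B 880 × 0.42 × 1.1×10⁻⁴ = 0.040656 m
B total: 0.0614208 m
Difference: 0.07557 − 0.0614208 = 0.0141492 m

A: 7.6 cm; B: 6.1 cm; difference 1.4 cm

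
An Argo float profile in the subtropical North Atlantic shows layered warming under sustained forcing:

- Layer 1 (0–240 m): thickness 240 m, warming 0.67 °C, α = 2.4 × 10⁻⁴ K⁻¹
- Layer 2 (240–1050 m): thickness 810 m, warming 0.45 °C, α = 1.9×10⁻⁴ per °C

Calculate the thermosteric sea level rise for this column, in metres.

0.108 m of thermosteric rise

0–240 m: 2.4×10⁻⁴ × 0.67 × 240 = 0.038592 m
1.9×10⁻⁴ × 0.45 × 810 = 0.069255 m
Δh = 0.038592 + 0.069255 = 0.107847 m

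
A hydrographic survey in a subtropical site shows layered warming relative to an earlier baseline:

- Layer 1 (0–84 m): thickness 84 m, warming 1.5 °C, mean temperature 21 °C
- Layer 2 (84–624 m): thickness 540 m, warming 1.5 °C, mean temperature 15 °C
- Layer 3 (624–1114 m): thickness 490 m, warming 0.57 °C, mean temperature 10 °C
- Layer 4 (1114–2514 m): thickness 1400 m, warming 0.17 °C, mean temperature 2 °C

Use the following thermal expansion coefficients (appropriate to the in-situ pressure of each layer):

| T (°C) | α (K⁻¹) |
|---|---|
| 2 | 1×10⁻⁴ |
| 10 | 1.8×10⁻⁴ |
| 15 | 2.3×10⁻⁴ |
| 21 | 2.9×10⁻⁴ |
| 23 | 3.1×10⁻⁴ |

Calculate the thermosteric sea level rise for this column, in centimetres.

29.7 cm of thermosteric rise

Layer 1 at 21 °C → α = 2.9×10⁻⁴ K⁻¹
Layer 2 at 15 °C → α = 2.3×10⁻⁴ K⁻¹
Layer 3 at 10 °C → α = 1.8×10⁻⁴ K⁻¹
Layer 4 at 2 °C → α = 1×10⁻⁴ K⁻¹
0–84 m: 1.5 × 84 × 2.9×10⁻⁴ = 0.03654 m
540 × 2.3×10⁻⁴ × 1.5 = 0.18630 m
Layer 3: 0.57 × 1.8×10⁻⁴ × 490 = 0.050274 m
1114–2514 m: 1400 × 1×10⁻⁴ × 0.17 = 0.02380 m
Δh = 0.03654 + 0.18630 + 0.050274 + 0.02380 = 0.296914 m ≈ 29.7 cm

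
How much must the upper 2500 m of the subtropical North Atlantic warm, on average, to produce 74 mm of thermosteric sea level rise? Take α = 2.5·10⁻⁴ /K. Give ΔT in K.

ΔT = Δh/(αH) = 0.074 / (2.5×10⁻⁴ × 2500) = 0.1184 K

ΔT ≈ 0.118 K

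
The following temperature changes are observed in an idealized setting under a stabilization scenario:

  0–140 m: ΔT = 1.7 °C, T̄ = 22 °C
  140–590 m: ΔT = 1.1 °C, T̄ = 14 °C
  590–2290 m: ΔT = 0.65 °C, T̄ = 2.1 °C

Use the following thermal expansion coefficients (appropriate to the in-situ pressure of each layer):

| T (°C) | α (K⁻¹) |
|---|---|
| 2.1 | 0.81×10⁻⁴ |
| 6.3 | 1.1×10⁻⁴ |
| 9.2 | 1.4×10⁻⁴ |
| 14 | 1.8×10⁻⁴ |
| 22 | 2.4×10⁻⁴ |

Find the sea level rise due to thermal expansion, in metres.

0.236 m

Layer 1 at 22 °C → α = 2.4×10⁻⁴ K⁻¹
Layer 2 at 14 °C → α = 1.8×10⁻⁴ K⁻¹
Layer 3 at 2.1 °C → α = 0.81×10⁻⁴ K⁻¹
Layer 1: 1.7 × 140 × 2.4×10⁻⁴ = 0.05712 m
140–590 m: 1.1 × 450 × 1.8×10⁻⁴ = 0.08910 m
1700 × 0.65 × 0.81×10⁻⁴ = 0.089505 m
Δh = 0.05712 + 0.08910 + 0.089505 = 0.235725 m ≈ 0.236 m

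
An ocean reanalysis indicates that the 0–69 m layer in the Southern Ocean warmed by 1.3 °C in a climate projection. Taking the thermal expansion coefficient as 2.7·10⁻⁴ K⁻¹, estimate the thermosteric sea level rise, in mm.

about 24.2 mm

Δh = αΔT·H = 2.7×10⁻⁴ × 1.3 × 69 = 0.024219 m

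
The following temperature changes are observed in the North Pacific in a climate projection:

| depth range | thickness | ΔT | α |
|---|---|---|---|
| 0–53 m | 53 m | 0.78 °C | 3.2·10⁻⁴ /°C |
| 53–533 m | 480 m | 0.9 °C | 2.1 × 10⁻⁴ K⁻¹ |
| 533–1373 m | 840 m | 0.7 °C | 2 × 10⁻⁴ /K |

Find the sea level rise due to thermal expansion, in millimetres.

Layer 1: 0.78 × 3.2×10⁻⁴ × 53 = 0.0132288 m
Layer 2: 480 × 0.9 × 2.1×10⁻⁴ = 0.09072 m
Layer 3: 0.7 × 840 × 2×10⁻⁴ = 0.11760 m
Δh = 0.0132288 + 0.09072 + 0.11760 = 0.2215488 m ≈ 222 mm

222 mm of thermosteric rise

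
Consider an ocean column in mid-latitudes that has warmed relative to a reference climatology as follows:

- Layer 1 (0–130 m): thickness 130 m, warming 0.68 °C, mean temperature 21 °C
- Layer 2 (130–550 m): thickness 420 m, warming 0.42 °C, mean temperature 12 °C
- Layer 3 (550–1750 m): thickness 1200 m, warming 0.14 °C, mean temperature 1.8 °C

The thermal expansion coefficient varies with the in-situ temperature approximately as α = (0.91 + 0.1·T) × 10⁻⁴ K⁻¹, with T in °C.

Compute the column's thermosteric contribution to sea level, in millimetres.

Layer 1: α = (0.91 + 0.1×21)×10⁻⁴ = 3.01×10⁻⁴ K⁻¹
Layer 2: α = (0.91 + 0.1×12)×10⁻⁴ = 2.11×10⁻⁴ K⁻¹
Layer 3: α = (0.91 + 0.1×1.8)×10⁻⁴ = 1.09×10⁻⁴ K⁻¹
0–130 m: 3.01×10⁻⁴ × 0.68 × 130 = 0.0266084 m
Layer 2: 0.42 × 420 × 2.11×10⁻⁴ = 0.0372204 m
1.09×10⁻⁴ × 0.14 × 1200 = 0.018312 m
Δh = 0.0266084 + 0.0372204 + 0.018312 = 0.0821408 m

82 mm of thermosteric rise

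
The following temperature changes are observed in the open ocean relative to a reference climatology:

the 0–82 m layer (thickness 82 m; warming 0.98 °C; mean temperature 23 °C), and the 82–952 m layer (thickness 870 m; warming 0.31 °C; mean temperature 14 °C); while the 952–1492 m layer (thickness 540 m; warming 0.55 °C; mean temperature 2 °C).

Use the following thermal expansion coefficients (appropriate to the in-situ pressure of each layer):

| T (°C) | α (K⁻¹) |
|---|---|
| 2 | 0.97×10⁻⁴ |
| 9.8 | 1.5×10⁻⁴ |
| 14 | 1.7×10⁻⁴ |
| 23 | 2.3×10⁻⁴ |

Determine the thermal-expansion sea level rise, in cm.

Layer 1 at 23 °C → α = 2.3×10⁻⁴ K⁻¹
Layer 2 at 14 °C → α = 1.7×10⁻⁴ K⁻¹
Layer 3 at 2 °C → α = 0.97×10⁻⁴ K⁻¹
Layer 1: 2.3×10⁻⁴ × 0.98 × 82 = 0.0184828 m
Layer 2: 1.7×10⁻⁴ × 0.31 × 870 = 0.045849 m
952–1492 m: 0.55 × 540 × 0.97×10⁻⁴ = 0.028809 m
Δh = 0.0184828 + 0.045849 + 0.028809 = 0.0931408 m

9.31 cm of thermosteric rise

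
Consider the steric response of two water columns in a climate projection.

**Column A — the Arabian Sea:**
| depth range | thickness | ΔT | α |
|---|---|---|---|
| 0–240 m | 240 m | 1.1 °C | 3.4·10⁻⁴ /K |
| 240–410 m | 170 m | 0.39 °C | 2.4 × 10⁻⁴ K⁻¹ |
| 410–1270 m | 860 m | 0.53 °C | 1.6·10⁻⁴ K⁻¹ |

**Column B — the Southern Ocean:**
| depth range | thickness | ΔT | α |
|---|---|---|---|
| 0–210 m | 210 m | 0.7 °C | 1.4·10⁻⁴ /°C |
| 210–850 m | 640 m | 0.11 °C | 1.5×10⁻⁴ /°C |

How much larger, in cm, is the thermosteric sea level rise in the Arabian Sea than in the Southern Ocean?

15 cm

A 0–240 m: 1.1 × 240 × 3.4×10⁻⁴ = 0.08976 m
A Layer 2: 0.39 × 2.4×10⁻⁴ × 170 = 0.015912 m
A 410–1270 m: 860 × 0.53 × 1.6×10⁻⁴ = 0.072928 m
A total: 0.17860 m
B 0–210 m: 1.4×10⁻⁴ × 210 × 0.7 = 0.02058 m
B 640 × 0.11 × 1.5×10⁻⁴ = 0.01056 m
B total: 0.03114 m
Difference: 0.17860 − 0.03114 = 0.14746 m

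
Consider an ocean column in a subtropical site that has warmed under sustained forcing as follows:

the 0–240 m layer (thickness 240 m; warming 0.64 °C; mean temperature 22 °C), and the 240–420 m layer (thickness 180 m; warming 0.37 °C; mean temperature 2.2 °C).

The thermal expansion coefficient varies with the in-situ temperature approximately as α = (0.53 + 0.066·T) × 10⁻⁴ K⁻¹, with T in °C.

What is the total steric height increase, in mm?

Layer 1: α = (0.53 + 0.066×22)×10⁻⁴ = 1.982×10⁻⁴ K⁻¹
Layer 2: α = (0.53 + 0.066×2.2)×10⁻⁴ = 0.6752×10⁻⁴ K⁻¹
0.64 × 1.982×10⁻⁴ × 240 = 0.03044352 m
0.6752×10⁻⁴ × 0.37 × 180 = 0.004496832 m
Δh = 0.03044352 + 0.004496832 = 0.034940352 m

Δh ≈ 34.9 mm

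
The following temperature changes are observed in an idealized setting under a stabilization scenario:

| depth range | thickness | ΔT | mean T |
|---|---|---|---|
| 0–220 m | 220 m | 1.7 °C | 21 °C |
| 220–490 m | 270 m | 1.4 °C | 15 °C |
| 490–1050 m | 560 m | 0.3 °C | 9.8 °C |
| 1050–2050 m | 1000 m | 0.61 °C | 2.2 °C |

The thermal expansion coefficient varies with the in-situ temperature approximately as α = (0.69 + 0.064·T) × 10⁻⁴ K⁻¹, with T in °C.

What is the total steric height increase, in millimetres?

Layer 1: α = (0.69 + 0.064×21)×10⁻⁴ = 2.034×10⁻⁴ K⁻¹
Layer 2: α = (0.69 + 0.064×15)×10⁻⁴ = 1.65×10⁻⁴ K⁻¹
Layer 3: α = (0.69 + 0.064×9.8)×10⁻⁴ = 1.3172×10⁻⁴ K⁻¹
Layer 4: α = (0.69 + 0.064×2.2)×10⁻⁴ = 0.8308×10⁻⁴ K⁻¹
Layer 1: 2.034×10⁻⁴ × 1.7 × 220 = 0.0760716 m
1.4 × 1.65×10⁻⁴ × 270 = 0.06237 m
490–1050 m: 1.3172×10⁻⁴ × 0.3 × 560 = 0.02212896 m
Layer 4: 1000 × 0.8308×10⁻⁴ × 0.61 = 0.0506788 m
Δh = 0.0760716 + 0.06237 + 0.02212896 + 0.0506788 = 0.21124936 m ≈ 211 mm

Δh ≈ 211 mm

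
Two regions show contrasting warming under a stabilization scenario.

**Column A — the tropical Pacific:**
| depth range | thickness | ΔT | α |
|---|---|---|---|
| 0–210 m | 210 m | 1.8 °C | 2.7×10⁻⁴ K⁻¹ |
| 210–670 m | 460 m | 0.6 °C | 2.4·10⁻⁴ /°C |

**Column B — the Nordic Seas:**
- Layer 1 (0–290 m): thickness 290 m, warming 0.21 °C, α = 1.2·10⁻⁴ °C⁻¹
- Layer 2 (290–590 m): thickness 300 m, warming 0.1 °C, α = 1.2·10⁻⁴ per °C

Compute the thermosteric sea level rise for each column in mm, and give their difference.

Δh_A ≈ 170 mm, Δh_B ≈ 11 mm; difference ≈ 160 mm

A 2.7×10⁻⁴ × 210 × 1.8 = 0.10206 m
A Layer 2: 460 × 0.6 × 2.4×10⁻⁴ = 0.06624 m
A total: 0.16830 m
B 290 × 1.2×10⁻⁴ × 0.21 = 0.007308 m
B Layer 2: 300 × 1.2×10⁻⁴ × 0.1 = 0.00360 m
B total: 0.010908 m
Difference: 0.16830 − 0.010908 = 0.157392 m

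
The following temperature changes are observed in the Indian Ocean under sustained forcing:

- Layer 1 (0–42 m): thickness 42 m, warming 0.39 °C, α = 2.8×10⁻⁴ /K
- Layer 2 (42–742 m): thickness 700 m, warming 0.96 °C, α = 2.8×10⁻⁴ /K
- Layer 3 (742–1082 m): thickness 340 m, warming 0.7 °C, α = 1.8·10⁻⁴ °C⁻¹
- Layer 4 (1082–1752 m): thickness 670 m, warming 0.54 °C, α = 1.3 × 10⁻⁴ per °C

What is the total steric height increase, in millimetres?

Layer 1: 0.39 × 2.8×10⁻⁴ × 42 = 0.0045864 m
0.96 × 2.8×10⁻⁴ × 700 = 0.18816 m
742–1082 m: 1.8×10⁻⁴ × 0.7 × 340 = 0.04284 m
1082–1752 m: 670 × 1.3×10⁻⁴ × 0.54 = 0.047034 m
Δh = 0.0045864 + 0.18816 + 0.04284 + 0.047034 = 0.2826204 m ≈ 283 mm

Δh ≈ 283 mm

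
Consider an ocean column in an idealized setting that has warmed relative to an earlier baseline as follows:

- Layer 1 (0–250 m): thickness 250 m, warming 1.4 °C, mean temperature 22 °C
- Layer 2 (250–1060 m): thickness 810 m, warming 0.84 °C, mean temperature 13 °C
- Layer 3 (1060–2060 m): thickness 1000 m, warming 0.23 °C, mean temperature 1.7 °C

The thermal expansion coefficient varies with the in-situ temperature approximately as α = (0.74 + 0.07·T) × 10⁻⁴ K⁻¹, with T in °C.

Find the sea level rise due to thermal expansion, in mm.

Δh = 210 mm

Layer 1: α = (0.74 + 0.07×22)×10⁻⁴ = 2.28×10⁻⁴ K⁻¹
Layer 2: α = (0.74 + 0.07×13)×10⁻⁴ = 1.65×10⁻⁴ K⁻¹
Layer 3: α = (0.74 + 0.07×1.7)×10⁻⁴ = 0.859×10⁻⁴ K⁻¹
Layer 1: 2.28×10⁻⁴ × 250 × 1.4 = 0.07980 m
1.65×10⁻⁴ × 0.84 × 810 = 0.112266 m
0.23 × 0.859×10⁻⁴ × 1000 = 0.019757 m
Δh = 0.07980 + 0.112266 + 0.019757 = 0.211823 m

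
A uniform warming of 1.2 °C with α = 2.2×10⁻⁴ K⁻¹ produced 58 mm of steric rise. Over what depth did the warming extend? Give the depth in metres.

H ≈ 220 m

H = Δh/(αΔT) = 0.058 / (2.2×10⁻⁴ × 1.2) ≈ 219.7 m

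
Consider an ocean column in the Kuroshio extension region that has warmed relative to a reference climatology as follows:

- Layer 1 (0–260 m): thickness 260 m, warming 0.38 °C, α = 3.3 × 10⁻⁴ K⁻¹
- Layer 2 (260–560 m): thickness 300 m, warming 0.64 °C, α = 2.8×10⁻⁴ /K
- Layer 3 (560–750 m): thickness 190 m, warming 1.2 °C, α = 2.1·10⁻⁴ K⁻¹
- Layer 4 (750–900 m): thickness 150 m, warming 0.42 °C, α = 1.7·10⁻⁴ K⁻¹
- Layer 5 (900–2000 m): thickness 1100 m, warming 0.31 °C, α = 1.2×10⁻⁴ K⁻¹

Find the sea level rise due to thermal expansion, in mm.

0–260 m: 3.3×10⁻⁴ × 260 × 0.38 = 0.032604 m
260–560 m: 300 × 0.64 × 2.8×10⁻⁴ = 0.05376 m
1.2 × 2.1×10⁻⁴ × 190 = 0.04788 m
750–900 m: 0.42 × 150 × 1.7×10⁻⁴ = 0.01071 m
900–2000 m: 1.2×10⁻⁴ × 1100 × 0.31 = 0.04092 m
Δh = 0.032604 + 0.05376 + 0.04788 + 0.01071 + 0.04092 = 0.185874 m ≈ 186 mm

Δh ≈ 186 mm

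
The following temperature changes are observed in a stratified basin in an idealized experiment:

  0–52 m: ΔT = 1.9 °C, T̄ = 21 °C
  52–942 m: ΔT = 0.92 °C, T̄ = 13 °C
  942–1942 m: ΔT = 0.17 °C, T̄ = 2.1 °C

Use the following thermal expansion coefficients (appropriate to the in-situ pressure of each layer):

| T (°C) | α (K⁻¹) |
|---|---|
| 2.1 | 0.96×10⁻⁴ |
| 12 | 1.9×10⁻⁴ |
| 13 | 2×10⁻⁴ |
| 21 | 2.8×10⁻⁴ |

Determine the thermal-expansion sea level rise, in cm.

Δh ≈ 20.8 cm

Layer 1 at 21 °C → α = 2.8×10⁻⁴ K⁻¹
Layer 2 at 13 °C → α = 2×10⁻⁴ K⁻¹
Layer 3 at 2.1 °C → α = 0.96×10⁻⁴ K⁻¹
Layer 1: 2.8×10⁻⁴ × 52 × 1.9 = 0.027664 m
52–942 m: 2×10⁻⁴ × 890 × 0.92 = 0.16376 m
Layer 3: 0.96×10⁻⁴ × 1000 × 0.17 = 0.01632 m
Δh = 0.027664 + 0.16376 + 0.01632 = 0.207744 m ≈ 20.8 cm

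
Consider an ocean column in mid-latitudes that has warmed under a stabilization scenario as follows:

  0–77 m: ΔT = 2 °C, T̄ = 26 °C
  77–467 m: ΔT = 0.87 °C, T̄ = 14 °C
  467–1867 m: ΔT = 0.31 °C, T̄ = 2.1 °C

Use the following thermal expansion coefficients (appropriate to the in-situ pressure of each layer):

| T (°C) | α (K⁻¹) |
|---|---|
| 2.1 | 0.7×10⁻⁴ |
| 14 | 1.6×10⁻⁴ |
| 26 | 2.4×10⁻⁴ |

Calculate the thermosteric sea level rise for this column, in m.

about 0.122 m

Layer 1 at 26 °C → α = 2.4×10⁻⁴ K⁻¹
Layer 2 at 14 °C → α = 1.6×10⁻⁴ K⁻¹
Layer 3 at 2.1 °C → α = 0.7×10⁻⁴ K⁻¹
0–77 m: 2 × 77 × 2.4×10⁻⁴ = 0.03696 m
390 × 0.87 × 1.6×10⁻⁴ = 0.054288 m
467–1867 m: 0.31 × 1400 × 0.7×10⁻⁴ = 0.03038 m
Δh = 0.03696 + 0.054288 + 0.03038 = 0.121628 m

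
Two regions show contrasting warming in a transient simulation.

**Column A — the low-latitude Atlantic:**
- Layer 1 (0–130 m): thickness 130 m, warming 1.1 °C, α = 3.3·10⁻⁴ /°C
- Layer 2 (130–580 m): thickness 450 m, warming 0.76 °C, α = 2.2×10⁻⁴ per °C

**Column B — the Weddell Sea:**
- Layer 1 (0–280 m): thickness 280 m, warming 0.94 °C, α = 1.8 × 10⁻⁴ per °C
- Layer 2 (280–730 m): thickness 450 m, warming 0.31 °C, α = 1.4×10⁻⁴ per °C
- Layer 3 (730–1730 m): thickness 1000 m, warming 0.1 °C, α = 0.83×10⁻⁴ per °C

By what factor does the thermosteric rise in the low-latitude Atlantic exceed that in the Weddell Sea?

A 130 × 3.3×10⁻⁴ × 1.1 = 0.04719 m
A Layer 2: 0.76 × 2.2×10⁻⁴ × 450 = 0.07524 m
A total: 0.12243 m
B 1.8×10⁻⁴ × 0.94 × 280 = 0.047376 m
B 280–730 m: 1.4×10⁻⁴ × 0.31 × 450 = 0.01953 m
B Layer 3: 0.1 × 0.83×10⁻⁴ × 1000 = 0.00830 m
B total: 0.075206 m
Ratio: 0.12243 / 0.075206 ≈ 1.628

1.63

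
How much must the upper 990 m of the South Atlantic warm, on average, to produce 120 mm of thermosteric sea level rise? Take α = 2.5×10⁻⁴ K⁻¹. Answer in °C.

ΔT ≈ 0.48 °C

ΔT = Δh/(αH) = 0.12 / (2.5×10⁻⁴ × 990) ≈ 0.4848 °C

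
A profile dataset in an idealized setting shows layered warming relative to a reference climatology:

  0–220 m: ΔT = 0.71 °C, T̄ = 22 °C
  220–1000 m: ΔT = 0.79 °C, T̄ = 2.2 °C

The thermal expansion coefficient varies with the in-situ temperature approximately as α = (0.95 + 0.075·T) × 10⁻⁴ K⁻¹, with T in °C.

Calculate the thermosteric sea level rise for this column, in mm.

Δh ≈ 109 mm

Layer 1: α = (0.95 + 0.075×22)×10⁻⁴ = 2.6×10⁻⁴ K⁻¹
Layer 2: α = (0.95 + 0.075×2.2)×10⁻⁴ = 1.115×10⁻⁴ K⁻¹
0–220 m: 220 × 0.71 × 2.6×10⁻⁴ = 0.040612 m
1.115×10⁻⁴ × 780 × 0.79 = 0.0687063 m
Δh = 0.040612 + 0.0687063 = 0.1093183 m ≈ 109 mm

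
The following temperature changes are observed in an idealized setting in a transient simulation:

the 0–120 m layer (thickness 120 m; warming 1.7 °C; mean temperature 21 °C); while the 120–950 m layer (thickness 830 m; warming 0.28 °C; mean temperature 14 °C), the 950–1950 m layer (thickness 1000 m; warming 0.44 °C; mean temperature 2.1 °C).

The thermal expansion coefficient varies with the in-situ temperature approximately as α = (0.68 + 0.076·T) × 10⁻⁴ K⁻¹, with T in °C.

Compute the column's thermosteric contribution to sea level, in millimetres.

124 mm of thermosteric rise

Layer 1: α = (0.68 + 0.076×21)×10⁻⁴ = 2.276×10⁻⁴ K⁻¹
Layer 2: α = (0.68 + 0.076×14)×10⁻⁴ = 1.744×10⁻⁴ K⁻¹
Layer 3: α = (0.68 + 0.076×2.1)×10⁻⁴ = 0.8396×10⁻⁴ K⁻¹
Layer 1: 1.7 × 2.276×10⁻⁴ × 120 = 0.0464304 m
1.744×10⁻⁴ × 0.28 × 830 = 0.04053056 m
0.44 × 0.8396×10⁻⁴ × 1000 = 0.0369424 m
Δh = 0.0464304 + 0.04053056 + 0.0369424 = 0.12390336 m ≈ 124 mm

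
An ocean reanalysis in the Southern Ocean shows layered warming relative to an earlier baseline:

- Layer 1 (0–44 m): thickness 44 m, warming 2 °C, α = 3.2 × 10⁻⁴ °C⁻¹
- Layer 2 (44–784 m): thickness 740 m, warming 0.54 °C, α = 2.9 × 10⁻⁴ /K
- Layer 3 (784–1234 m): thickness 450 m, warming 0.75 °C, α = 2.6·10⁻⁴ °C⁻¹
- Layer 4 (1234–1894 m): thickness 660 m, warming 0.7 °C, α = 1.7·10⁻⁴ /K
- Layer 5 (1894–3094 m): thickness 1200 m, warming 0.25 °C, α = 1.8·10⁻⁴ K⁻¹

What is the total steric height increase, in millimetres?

Δh ≈ 364 mm

44 × 3.2×10⁻⁴ × 2 = 0.02816 m
0.54 × 2.9×10⁻⁴ × 740 = 0.115884 m
450 × 0.75 × 2.6×10⁻⁴ = 0.08775 m
1234–1894 m: 660 × 0.7 × 1.7×10⁻⁴ = 0.07854 m
Layer 5: 0.25 × 1200 × 1.8×10⁻⁴ = 0.05400 m
Δh = 0.02816 + 0.115884 + 0.08775 + 0.07854 + 0.05400 = 0.364334 m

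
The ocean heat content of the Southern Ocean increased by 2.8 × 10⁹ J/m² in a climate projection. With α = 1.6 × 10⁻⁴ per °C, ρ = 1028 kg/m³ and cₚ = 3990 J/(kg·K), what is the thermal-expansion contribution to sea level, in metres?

Δh = αQ/(ρcₚ) = 1.6×10⁻⁴ × 2.8×10⁹ / (1028 × 3990) ≈ 0.10922 m

0.109 m of thermosteric rise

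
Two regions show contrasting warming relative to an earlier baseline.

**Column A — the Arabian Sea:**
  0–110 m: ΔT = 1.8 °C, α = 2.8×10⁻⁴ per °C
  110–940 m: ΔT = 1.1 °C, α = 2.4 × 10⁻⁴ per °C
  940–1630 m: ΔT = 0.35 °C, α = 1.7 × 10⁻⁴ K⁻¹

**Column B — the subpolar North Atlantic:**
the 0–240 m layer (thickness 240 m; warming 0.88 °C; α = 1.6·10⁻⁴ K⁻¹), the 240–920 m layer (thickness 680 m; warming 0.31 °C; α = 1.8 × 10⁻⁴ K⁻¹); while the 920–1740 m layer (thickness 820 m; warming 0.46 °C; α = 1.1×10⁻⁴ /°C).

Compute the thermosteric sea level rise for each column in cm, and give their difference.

A 0–110 m: 110 × 1.8 × 2.8×10⁻⁴ = 0.05544 m
A Layer 2: 830 × 1.1 × 2.4×10⁻⁴ = 0.21912 m
A 940–1630 m: 0.35 × 1.7×10⁻⁴ × 690 = 0.041055 m
A total: 0.315615 m
B 0–240 m: 1.6×10⁻⁴ × 0.88 × 240 = 0.033792 m
B 1.8×10⁻⁴ × 680 × 0.31 = 0.037944 m
B 920–1740 m: 1.1×10⁻⁴ × 0.46 × 820 = 0.041492 m
B total: 0.113228 m
Difference: 0.315615 − 0.113228 = 0.202387 m

A: 31.6 cm; B: 11.3 cm; difference 20.2 cm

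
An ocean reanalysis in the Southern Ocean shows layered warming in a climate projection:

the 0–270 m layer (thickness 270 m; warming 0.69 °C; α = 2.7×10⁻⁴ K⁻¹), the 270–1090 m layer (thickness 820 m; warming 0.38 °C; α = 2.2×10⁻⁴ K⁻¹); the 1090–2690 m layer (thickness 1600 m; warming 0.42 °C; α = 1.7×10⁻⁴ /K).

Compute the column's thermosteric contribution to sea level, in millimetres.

233 mm of thermosteric rise

0.69 × 2.7×10⁻⁴ × 270 = 0.050301 m
Layer 2: 0.38 × 2.2×10⁻⁴ × 820 = 0.068552 m
0.42 × 1600 × 1.7×10⁻⁴ = 0.11424 m
Δh = 0.050301 + 0.068552 + 0.11424 = 0.233093 m ≈ 233 mm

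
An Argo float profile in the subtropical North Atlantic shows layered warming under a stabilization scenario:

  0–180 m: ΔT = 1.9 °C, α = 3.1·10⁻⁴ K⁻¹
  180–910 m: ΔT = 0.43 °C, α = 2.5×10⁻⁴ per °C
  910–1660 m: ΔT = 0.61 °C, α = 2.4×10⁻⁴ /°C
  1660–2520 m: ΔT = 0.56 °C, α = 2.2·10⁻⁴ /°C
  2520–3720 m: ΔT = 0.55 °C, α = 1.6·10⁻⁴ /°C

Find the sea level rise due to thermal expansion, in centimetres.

Layer 1: 3.1×10⁻⁴ × 180 × 1.9 = 0.10602 m
2.5×10⁻⁴ × 730 × 0.43 = 0.078475 m
2.4×10⁻⁴ × 750 × 0.61 = 0.10980 m
0.56 × 860 × 2.2×10⁻⁴ = 0.105952 m
Layer 5: 1.6×10⁻⁴ × 1200 × 0.55 = 0.10560 m
Δh = 0.10602 + 0.078475 + 0.10980 + 0.105952 + 0.10560 = 0.505847 m

50.6 cm of thermosteric rise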